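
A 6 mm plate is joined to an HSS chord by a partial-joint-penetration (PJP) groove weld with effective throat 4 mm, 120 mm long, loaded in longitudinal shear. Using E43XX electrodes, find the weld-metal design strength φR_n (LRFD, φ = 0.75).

E43XX → F_EXX = 430 MPa.
Effective throat (given) t_e = 4 mm.
A_we = 4 × 120 = 480 mm².
F_nw = 0.6 F_EXX = 258 MPa.
φR_n = 0.75 × 258 × 480 × 10⁻³ = 92.88 kN.

φR_n ≈ 92.9 kN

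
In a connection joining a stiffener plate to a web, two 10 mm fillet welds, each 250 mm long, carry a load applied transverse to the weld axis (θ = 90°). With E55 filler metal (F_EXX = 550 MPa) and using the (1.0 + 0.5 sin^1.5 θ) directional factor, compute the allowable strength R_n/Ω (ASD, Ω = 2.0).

t_e = 0.707 × 10 = 7.07 mm; A_we = 7.07 × 500 = 3535 mm².
Directional factor: 1.0 + 0.5 sin^1.5(90°) = 1.5.
F_nw = 0.6 × 550 × 1.5 = 495 MPa.
R_n/Ω = (495 × 3535) / 2.0 × 10⁻³ = 874.9 kN.

R_n/Ω ≈ 875 kN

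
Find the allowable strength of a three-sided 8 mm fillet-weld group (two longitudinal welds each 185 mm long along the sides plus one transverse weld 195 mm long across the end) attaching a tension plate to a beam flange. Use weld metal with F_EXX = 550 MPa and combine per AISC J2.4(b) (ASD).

t_e = 0.707 × 8 = 5.656 mm.
R_nwl = 0.6 × 550 × 5.656 × 370 × 10⁻³ = 690.6 kN (longitudinal, 2 welds).
R_nwt = 0.6 × 550 × 5.656 × 195 × 10⁻³ = 364 kN (transverse, base value).
(i) R_nwl + R_nwt = 1055 kN; (ii) 0.85 R_nwl + 1.5 R_nwt = 1133 kN.
R_n = max = 1133 kN [governs: (ii)]; R_n/Ω = 566.5 kN.

R_n/Ω ≈ 566 kN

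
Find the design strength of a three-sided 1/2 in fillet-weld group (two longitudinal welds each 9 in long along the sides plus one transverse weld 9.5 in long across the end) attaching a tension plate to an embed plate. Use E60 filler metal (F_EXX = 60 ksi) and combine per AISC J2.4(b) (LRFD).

φR_n ≈ 282 kip

t_e = 0.707 × 0.5 = 0.3535 in.
R_nwl = 0.6 × 60 × 0.3535 × 18 = 229.1 kip (longitudinal, 2 welds).
R_nwt = 0.6 × 60 × 0.3535 × 9.5 = 120.9 kip (transverse, base value).
(i) R_nwl + R_nwt = 350 kip; (ii) 0.85 R_nwl + 1.5 R_nwt = 376.1 kip.
R_n = max = 376.1 kip [governs: (ii)]; φR_n = 282 kip.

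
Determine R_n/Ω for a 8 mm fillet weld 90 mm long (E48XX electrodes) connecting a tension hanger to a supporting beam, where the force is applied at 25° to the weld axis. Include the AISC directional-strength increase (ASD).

E48XX → F_EXX = 480 MPa.
t_e = 0.707 × 8 = 5.656 mm; A_we = 5.656 × 90 = 509 mm².
Directional factor: 1.0 + 0.5 sin^1.5(25°) = 1.137.
F_nw = 0.6 × 480 × 1.137 = 327.6 MPa.
R_n/Ω = (327.6 × 509) / 2.0 × 10⁻³ = 83.37 kN.

R_n/Ω ≈ 83.4 kN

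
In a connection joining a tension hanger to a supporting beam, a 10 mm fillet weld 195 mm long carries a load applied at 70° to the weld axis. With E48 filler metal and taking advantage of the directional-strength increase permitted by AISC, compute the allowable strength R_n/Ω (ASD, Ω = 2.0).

E48XX → F_EXX = 480 MPa.
t_e = 0.707 × 10 = 7.07 mm; A_we = 7.07 × 195 = 1379 mm².
Directional factor: 1.0 + 0.5 sin^1.5(70°) = 1.455.
F_nw = 0.6 × 480 × 1.455 = 419.2 MPa.
R_n/Ω = (419.2 × 1379) / 2.0 × 10⁻³ = 288.9 kN.

R_n/Ω ≈ 289 kN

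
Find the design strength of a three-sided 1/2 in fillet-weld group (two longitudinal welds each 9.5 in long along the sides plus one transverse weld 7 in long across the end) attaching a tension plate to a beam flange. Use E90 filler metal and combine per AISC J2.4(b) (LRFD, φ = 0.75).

E90XX → F_EXX = 90 ksi.
t_e = 0.707 × 0.5 = 0.3535 in.
R_nwl = 0.6 × 90 × 0.3535 × 19 = 362.7 kips (longitudinal, 2 welds).
R_nwt = 0.6 × 90 × 0.3535 × 7 = 133.6 kips (transverse, base value).
(i) R_nwl + R_nwt = 496.3 kips; (ii) 0.85 R_nwl + 1.5 R_nwt = 508.7 kips.
R_n = max = 508.7 kips [governs: (ii)]; φR_n = 381.5 kips.

φR_n ≈ 382 kips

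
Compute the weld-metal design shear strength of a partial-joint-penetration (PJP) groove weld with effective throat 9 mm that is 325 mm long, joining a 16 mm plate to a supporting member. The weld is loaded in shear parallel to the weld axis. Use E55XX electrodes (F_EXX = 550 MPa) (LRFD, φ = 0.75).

Effective throat (given) t_e = 9 mm.
A_we = 9 × 325 = 2925 mm².
F_nw = 0.6 F_EXX = 330 MPa.
φR_n = 0.75 × 330 × 2925 × 10⁻³ = 723.9 kN.

φR_n ≈ 724 kN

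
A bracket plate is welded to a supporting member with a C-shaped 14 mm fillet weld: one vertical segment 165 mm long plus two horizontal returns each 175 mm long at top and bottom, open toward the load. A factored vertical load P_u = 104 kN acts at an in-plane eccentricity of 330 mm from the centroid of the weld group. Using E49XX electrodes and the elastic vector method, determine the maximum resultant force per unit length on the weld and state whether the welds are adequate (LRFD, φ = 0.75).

f_max ≈ 1250 N/mm; adequate

E49XX → F_EXX = 490 MPa.
Total weld length L_w = 515 mm. Treat welds as unit-width lines.
Centroid: x̄ = 2×175×87.5 / 515 = 59.47 mm from the vertical weld.
Polar moment about centroid: J = I_x + I_y = [165³/12 + 2×175×82.5²] + [165×59.47² + 2(175³/12 + 175×28.03²)] = 4508000 mm³.
Direct shear f_v = P/L_w = 104×10³ / 515 = 201.9 N/mm (vertical).
Torsion M = P·e = 104×10³ × 330 = 34320000 N·mm.
Critical point at (x, y) = (115.5, 82.5) from centroid. f_tx = M·y/J = 628 N/mm; f_ty = M·x/J = 879.5 N/mm.
Resultant f_max = √[f_tx² + (f_v + f_ty)²] = √[628² + (201.9 + 879.5)²] = 1251 N/mm.
Capacity per unit length: φr_n = 0.75 × 0.6 × 490 × (0.707 × 14) = 2183 N/mm.
1251 ≤ 2183 → adequate.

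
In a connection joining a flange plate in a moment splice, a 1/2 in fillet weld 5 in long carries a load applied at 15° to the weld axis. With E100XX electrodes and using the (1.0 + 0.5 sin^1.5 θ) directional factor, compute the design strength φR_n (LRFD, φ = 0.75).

E100XX → F_EXX = 100 ksi.
t_e = 0.707 × 0.5 = 0.3535 in; A_we = 0.3535 × 5 = 1.767 in².
Directional factor: 1.0 + 0.5 sin^1.5(15°) = 1.066.
F_nw = 0.6 × 100 × 1.066 = 63.95 ksi.
φR_n = 0.75 × 63.95 × 1.767 = 84.77 kip.

φR_n ≈ 84.8 kip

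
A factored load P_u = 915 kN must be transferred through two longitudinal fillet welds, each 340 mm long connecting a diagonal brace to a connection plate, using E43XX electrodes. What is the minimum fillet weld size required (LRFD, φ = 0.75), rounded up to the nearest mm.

E43XX → F_EXX = 430 MPa.
Total weld length L = 680 mm.
Required throat t_e = P_u / (φ × 0.6 F_EXX × L) = 915 / (0.75 × 0.6 × 430 × 680 × 10⁻³) = 6.954 mm.
Required leg w = t_e / 0.707 = 9.836 mm → use 10 mm.

w = 10 mm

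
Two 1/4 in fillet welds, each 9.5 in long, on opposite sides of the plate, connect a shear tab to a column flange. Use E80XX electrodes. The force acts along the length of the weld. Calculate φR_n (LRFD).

E80XX → F_EXX = 80 ksi.
Effective throat t_e = 0.707 × 0.25 = 0.1767 in.
Total length L = 19 in; A_we = 0.1767 × 19 = 3.358 in².
F_nw = 0.6 F_EXX = 0.6 × 80 = 48 ksi.
φR_n = 0.75 × 48 × 3.358 = 120.9 kip.

φR_n ≈ 121 kip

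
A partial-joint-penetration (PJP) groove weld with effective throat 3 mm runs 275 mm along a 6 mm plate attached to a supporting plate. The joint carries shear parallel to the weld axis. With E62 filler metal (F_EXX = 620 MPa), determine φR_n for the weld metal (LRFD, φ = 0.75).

Effective throat (given) t_e = 3 mm.
A_we = 3 × 275 = 825 mm².
F_nw = 0.6 F_EXX = 372 MPa.
φR_n = 0.75 × 372 × 825 × 10⁻³ = 230.2 kN.

φR_n ≈ 230 kN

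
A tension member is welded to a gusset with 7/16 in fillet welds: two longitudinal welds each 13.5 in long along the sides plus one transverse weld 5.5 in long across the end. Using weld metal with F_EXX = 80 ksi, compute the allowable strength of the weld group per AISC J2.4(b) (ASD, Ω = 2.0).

R_n/Ω ≈ 241 kips

t_e = 0.707 × 0.4375 = 0.3093 in.
R_nwl = 0.6 × 80 × 0.3093 × 27 = 400.9 kips (longitudinal, 2 welds).
R_nwt = 0.6 × 80 × 0.3093 × 5.5 = 81.66 kips (transverse, base value).
(i) R_nwl + R_nwt = 482.5 kips; (ii) 0.85 R_nwl + 1.5 R_nwt = 463.2 kips.
R_n = max = 482.5 kips [governs: (i)]; R_n/Ω = 241.3 kips.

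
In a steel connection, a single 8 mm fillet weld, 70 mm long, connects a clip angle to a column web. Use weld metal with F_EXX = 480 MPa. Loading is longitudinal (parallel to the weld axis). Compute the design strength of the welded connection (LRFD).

φR_n ≈ 85.5 kN

Effective throat t_e = 0.707 × 8 = 5.656 mm.
Total length L = 70 mm; A_we = 5.656 × 70 = 395.9 mm².
F_nw = 0.6 F_EXX = 0.6 × 480 = 288 MPa.
φR_n = 0.75 × 288 × 395.9 × 10⁻³ = 85.52 kN.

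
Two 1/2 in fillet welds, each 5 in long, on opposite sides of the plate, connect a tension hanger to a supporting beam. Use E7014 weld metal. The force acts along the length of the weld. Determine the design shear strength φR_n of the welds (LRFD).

E70XX → F_EXX = 70 ksi.
Effective throat t_e = 0.707 × 0.5 = 0.3535 in.
Total length L = 10 in; A_we = 0.3535 × 10 = 3.535 in².
F_nw = 0.6 F_EXX = 0.6 × 70 = 42 ksi.
φR_n = 0.75 × 42 × 3.535 = 111.4 kips.

φR_n ≈ 111 kips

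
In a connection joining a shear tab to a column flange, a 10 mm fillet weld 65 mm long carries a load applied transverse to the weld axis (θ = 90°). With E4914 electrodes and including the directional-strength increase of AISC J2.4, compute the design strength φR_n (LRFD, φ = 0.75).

φR_n ≈ 152 kN

E49XX → F_EXX = 490 MPa.
t_e = 0.707 × 10 = 7.07 mm; A_we = 7.07 × 65 = 459.5 mm².
Directional factor: 1.0 + 0.5 sin^1.5(90°) = 1.5.
F_nw = 0.6 × 490 × 1.5 = 441 MPa.
φR_n = 0.75 × 441 × 459.5 × 10⁻³ = 152 kN.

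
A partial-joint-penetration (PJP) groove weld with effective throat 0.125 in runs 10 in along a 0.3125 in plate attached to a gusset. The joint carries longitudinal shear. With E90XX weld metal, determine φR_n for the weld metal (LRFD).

φR_n ≈ 50.6 kip

E90XX → F_EXX = 90 ksi.
Effective throat (given) t_e = 0.125 in.
A_we = 0.125 × 10 = 1.25 in².
F_nw = 0.6 F_EXX = 54 ksi.
φR_n = 0.75 × 54 × 1.25 = 50.62 kip.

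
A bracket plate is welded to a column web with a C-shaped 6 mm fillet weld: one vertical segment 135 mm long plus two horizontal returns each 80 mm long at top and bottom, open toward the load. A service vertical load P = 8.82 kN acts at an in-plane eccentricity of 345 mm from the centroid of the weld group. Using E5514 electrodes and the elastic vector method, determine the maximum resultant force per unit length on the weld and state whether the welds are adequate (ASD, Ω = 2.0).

E55XX → F_EXX = 550 MPa.
Total weld length L_w = 295 mm. Treat welds as unit-width lines.
Centroid: x̄ = 2×80×40 / 295 = 21.69 mm from the vertical weld.
Polar moment about centroid: J = I_x + I_y = [135³/12 + 2×80×67.5²] + [135×21.69² + 2(80³/12 + 80×18.31²)] = 1137000 mm³.
Direct shear f_v = P/L_w = 8.82×10³ / 295 = 29.9 N/mm (vertical).
Torsion M = P·e = 8.82×10³ × 345 = 3042900 N·mm.
Critical point at (x, y) = (58.31, 67.5) from centroid. f_tx = M·y/J = 180.7 N/mm; f_ty = M·x/J = 156.1 N/mm.
Resultant f_max = √[f_tx² + (f_v + f_ty)²] = √[180.7² + (29.9 + 156.1)²] = 259.3 N/mm.
Capacity per unit length: r_n/Ω = (1/2.0) × 0.6 × 550 × (0.707 × 6) = 699.9 N/mm.
259.3 ≤ 699.9 → adequate.

f_max ≈ 259 N/mm; adequate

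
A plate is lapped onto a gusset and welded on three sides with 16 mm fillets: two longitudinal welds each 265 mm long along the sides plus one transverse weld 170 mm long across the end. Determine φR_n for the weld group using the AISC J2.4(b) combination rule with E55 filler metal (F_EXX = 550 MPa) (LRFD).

φR_n ≈ 1980 kN

t_e = 0.707 × 16 = 11.31 mm.
R_nwl = 0.6 × 550 × 11.31 × 530 × 10⁻³ = 1978 kN (longitudinal, 2 welds).
R_nwt = 0.6 × 550 × 11.31 × 170 × 10⁻³ = 634.6 kN (transverse, base value).
(i) R_nwl + R_nwt = 2613 kN; (ii) 0.85 R_nwl + 1.5 R_nwt = 2634 kN.
R_n = max = 2634 kN [governs: (ii)]; φR_n = 1975 kN.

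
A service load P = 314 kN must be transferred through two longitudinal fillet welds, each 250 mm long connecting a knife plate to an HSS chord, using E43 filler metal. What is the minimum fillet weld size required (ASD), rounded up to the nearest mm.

w = 7 mm

E43XX → F_EXX = 430 MPa.
Total weld length L = 500 mm.
Required throat t_e = P × Ω / (0.6 F_EXX × L) = 314 × 2.0 / (0.6 × 430 × 500 × 10⁻³) = 4.868 mm.
Required leg w = t_e / 0.707 = 6.886 mm → use 7 mm.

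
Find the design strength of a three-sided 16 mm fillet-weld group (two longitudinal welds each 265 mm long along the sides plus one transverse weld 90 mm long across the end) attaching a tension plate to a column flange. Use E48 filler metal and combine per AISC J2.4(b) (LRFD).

E48XX → F_EXX = 480 MPa.
t_e = 0.707 × 16 = 11.31 mm.
R_nwl = 0.6 × 480 × 11.31 × 530 × 10⁻³ = 1727 kN (longitudinal, 2 welds).
R_nwt = 0.6 × 480 × 11.31 × 90 × 10⁻³ = 293.2 kN (transverse, base value).
(i) R_nwl + R_nwt = 2020 kN; (ii) 0.85 R_nwl + 1.5 R_nwt = 1907 kN.
R_n = max = 2020 kN [governs: (i)]; φR_n = 1515 kN.

φR_n ≈ 1510 kN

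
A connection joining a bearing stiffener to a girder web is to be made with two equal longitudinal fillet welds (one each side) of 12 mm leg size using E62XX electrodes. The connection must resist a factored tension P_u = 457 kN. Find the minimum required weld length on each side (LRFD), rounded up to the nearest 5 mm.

L = 100 mm on each side

E62XX → F_EXX = 620 MPa.
Throat t_e = 0.707 × 12 = 8.484 mm.
φr_n = 0.75 × 0.6 × 620 × 8.484 × 10⁻³ = 2.367 kN/mm.
L_req = P_u / φr_n = 457 / 2.367 = 193.1 mm total.
Per side: 193.1 / 2 = 96.53 mm.
Round up → use L = 100 mm on each side.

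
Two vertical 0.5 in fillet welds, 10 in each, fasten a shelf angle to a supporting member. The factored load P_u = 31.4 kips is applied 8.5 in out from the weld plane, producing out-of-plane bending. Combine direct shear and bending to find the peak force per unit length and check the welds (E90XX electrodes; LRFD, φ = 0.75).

E90XX → F_EXX = 90 ksi.
L_w = 2 × 10 = 20 in; section modulus (unit throat) S = 2 × L²/6 = 33.33 in².
Direct shear f_v = P/L_w = 31.4/20 = 1.57 kip/in.
Moment M = P × e = 31.4 × 8.5 = 266.9 kip·in; bending f_b = M/S = 8.007 kip/in.
f_max = √(f_v² + f_b²) = √(1.57² + 8.007²) = 8.159 kip/in.
φr_n = 0.75 × 0.6 × 90 × (0.707 × 0.5) = 14.32 kip/in → adequate.

f_max ≈ 8.16 kip/in; adequate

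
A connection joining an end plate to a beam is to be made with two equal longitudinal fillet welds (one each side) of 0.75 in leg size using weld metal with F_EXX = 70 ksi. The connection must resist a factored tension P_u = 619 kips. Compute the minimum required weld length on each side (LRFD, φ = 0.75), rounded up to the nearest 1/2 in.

L = 19 in on each side

Throat t_e = 0.707 × 0.75 = 0.5302 in.
φr_n = 0.75 × 0.6 × 70 × 0.5302 = 16.7 kips/in.
L_req = P_u / φr_n = 619 / 16.7 = 37.06 in total.
Per side: 37.06 / 2 = 18.53 in.
Round up → use L = 19 in on each side.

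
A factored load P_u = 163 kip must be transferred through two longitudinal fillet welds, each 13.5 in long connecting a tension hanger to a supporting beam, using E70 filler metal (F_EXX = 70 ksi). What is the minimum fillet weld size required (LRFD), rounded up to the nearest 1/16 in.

w = 5/16 in

Total weld length L = 27 in.
Required throat t_e = P_u / (φ × 0.6 F_EXX × L) = 163 / (0.75 × 0.6 × 70 × 27) = 0.1917 in.
Required leg w = t_e / 0.707 = 0.2711 in → use 5/16 in.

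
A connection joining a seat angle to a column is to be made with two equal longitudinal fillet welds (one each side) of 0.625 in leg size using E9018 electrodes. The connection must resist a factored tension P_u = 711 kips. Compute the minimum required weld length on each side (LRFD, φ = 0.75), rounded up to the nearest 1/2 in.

L = 20 in on each side

E90XX → F_EXX = 90 ksi.
Throat t_e = 0.707 × 0.625 = 0.4419 in.
φr_n = 0.75 × 0.6 × 90 × 0.4419 = 17.9 kips/in.
L_req = P_u / φr_n = 711 / 17.9 = 39.73 in total.
Per side: 39.73 / 2 = 19.86 in.
Round up → use L = 20 in on each side.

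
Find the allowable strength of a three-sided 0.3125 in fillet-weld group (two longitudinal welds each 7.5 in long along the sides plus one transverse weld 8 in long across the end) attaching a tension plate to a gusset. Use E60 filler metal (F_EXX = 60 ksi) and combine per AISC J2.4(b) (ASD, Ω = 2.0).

t_e = 0.707 × 0.3125 = 0.2209 in.
R_nwl = 0.6 × 60 × 0.2209 × 15 = 119.3 kip (longitudinal, 2 welds).
R_nwt = 0.6 × 60 × 0.2209 × 8 = 63.63 kip (transverse, base value).
(i) R_nwl + R_nwt = 182.9 kip; (ii) 0.85 R_nwl + 1.5 R_nwt = 196.9 kip.
R_n = max = 196.9 kip [governs: (ii)]; R_n/Ω = 98.43 kip.

R_n/Ω ≈ 98.4 kip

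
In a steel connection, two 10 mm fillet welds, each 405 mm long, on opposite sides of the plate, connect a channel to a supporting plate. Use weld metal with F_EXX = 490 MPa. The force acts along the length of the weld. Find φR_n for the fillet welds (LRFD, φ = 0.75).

Effective throat t_e = 0.707 × 10 = 7.07 mm.
Total length L = 810 mm; A_we = 7.07 × 810 = 5727 mm².
F_nw = 0.6 F_EXX = 0.6 × 490 = 294 MPa.
φR_n = 0.75 × 294 × 5727 × 10⁻³ = 1263 kN.

φR_n ≈ 1260 kN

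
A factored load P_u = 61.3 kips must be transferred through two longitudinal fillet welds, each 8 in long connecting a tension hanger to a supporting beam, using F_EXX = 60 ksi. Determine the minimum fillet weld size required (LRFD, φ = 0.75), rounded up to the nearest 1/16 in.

Total weld length L = 16 in.
Required throat t_e = P_u / (φ × 0.6 F_EXX × L) = 61.3 / (0.75 × 0.6 × 60 × 16) = 0.1419 in.
Required leg w = t_e / 0.707 = 0.2007 in → use 1/4 in.

w = 1/4 in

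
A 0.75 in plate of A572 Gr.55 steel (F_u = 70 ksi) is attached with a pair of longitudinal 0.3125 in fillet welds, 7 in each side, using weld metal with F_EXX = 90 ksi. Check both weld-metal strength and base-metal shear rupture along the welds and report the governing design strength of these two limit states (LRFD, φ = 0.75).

t_e = 0.707 × 0.3125 = 0.2209 in; L = 14 in.
Weld metal: φR_n = 0.75 × 0.6 × 90 × 0.2209 × 14 = 125.3 kip.
Base metal (shear rupture): φR_n = 0.75 × 0.6 × 70 × 0.75 × 14 = 330.8 kip.
Governing: weld metal.

φR_n ≈ 125 kip (weld metal governs)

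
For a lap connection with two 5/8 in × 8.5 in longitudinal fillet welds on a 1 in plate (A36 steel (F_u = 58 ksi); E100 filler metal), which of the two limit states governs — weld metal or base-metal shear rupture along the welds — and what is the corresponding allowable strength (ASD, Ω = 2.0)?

R_n/Ω ≈ 225 kip (weld metal governs)

E100XX → F_EXX = 100 ksi.
t_e = 0.707 × 0.625 = 0.4419 in; L = 17 in.
Weld metal: R_n/Ω = (1/2.0) × 0.6 × 100 × 0.4419 × 17 = 225.4 kip.
Base metal (shear rupture): R_n/Ω = (1/2.0) × 0.6 × 58 × 1 × 17 = 295.8 kip.
Governing: weld metal.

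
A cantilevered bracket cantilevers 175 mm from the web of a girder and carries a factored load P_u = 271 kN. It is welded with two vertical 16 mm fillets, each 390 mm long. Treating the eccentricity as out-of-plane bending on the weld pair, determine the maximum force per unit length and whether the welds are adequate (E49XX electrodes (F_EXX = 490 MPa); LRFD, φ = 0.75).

f_max ≈ 998 N/mm; adequate

L_w = 2 × 390 = 780 mm; section modulus (unit throat) S = 2 × L²/6 = 50700 mm².
Direct shear f_v = P/L_w = 271×10³/780 = 347.4 N/mm.
Moment M = P × e = 271×10³ × 175 = 47425000 N·mm; bending f_b = M/S = 935.4 N/mm.
f_max = √(f_v² + f_b²) = √(347.4² + 935.4²) = 997.8 N/mm.
φr_n = 0.75 × 0.6 × 490 × (0.707 × 16) = 2494 N/mm → adequate.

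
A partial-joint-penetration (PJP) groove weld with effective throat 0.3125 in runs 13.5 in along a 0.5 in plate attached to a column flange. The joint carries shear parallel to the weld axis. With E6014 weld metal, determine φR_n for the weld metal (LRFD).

φR_n ≈ 114 kip

E60XX → F_EXX = 60 ksi.
Effective throat (given) t_e = 0.3125 in.
A_we = 0.3125 × 13.5 = 4.219 in².
F_nw = 0.6 F_EXX = 36 ksi.
φR_n = 0.75 × 36 × 4.219 = 113.9 kip.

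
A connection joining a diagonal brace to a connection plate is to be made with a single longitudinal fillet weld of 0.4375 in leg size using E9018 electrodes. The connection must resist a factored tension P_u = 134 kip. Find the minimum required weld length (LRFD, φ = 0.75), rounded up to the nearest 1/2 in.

E90XX → F_EXX = 90 ksi.
Throat t_e = 0.707 × 0.4375 = 0.3093 in.
φr_n = 0.75 × 0.6 × 90 × 0.3093 = 12.53 kip/in.
L_req = P_u / φr_n = 134 / 12.53 = 10.7 in total.
Round up → use L = 11 in.

L = 11 in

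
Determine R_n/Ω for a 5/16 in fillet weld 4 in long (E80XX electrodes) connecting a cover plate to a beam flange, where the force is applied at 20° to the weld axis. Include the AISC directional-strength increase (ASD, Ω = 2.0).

E80XX → F_EXX = 80 ksi.
t_e = 0.707 × 0.3125 = 0.2209 in; A_we = 0.2209 × 4 = 0.8837 in².
Directional factor: 1.0 + 0.5 sin^1.5(20°) = 1.1.
F_nw = 0.6 × 80 × 1.1 = 52.8 ksi.
R_n/Ω = (52.8 × 0.8837) / 2.0 = 23.33 kip.

R_n/Ω ≈ 23.3 kip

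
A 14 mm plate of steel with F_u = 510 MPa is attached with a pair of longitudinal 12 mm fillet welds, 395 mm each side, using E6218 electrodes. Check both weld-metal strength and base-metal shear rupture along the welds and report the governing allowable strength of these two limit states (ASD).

E62XX → F_EXX = 620 MPa.
t_e = 0.707 × 12 = 8.484 mm; L = 790 mm.
Weld metal: R_n/Ω = (1/2.0) × 0.6 × 620 × 8.484 × 790 × 10⁻³ = 1247 kN.
Base metal (shear rupture): R_n/Ω = (1/2.0) × 0.6 × 510 × 14 × 790 × 10⁻³ = 1692 kN.
Governing: weld metal.

R_n/Ω ≈ 1250 kN (weld metal governs)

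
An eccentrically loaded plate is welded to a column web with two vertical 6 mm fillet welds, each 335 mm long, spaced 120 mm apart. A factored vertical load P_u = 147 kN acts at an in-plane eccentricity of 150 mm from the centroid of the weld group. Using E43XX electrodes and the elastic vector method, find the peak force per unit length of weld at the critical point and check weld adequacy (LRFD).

E43XX → F_EXX = 430 MPa.
Total weld length L_w = 670 mm. Treat welds as unit-width lines.
Polar moment about centroid: J = 2[d³/12 + d(b/2)²] = 2[335³/12 + 335×60²] = 8678000 mm³.
Direct shear f_v = P/L_w = 147×10³ / 670 = 219.4 N/mm (vertical).
Torsion M = P·e = 147×10³ × 150 = 22050000 N·mm.
Critical point at (x, y) = (60, 167.5) from centroid. f_tx = M·y/J = 425.6 N/mm; f_ty = M·x/J = 152.5 N/mm.
Resultant f_max = √[f_tx² + (f_v + f_ty)²] = √[425.6² + (219.4 + 152.5)²] = 565.2 N/mm.
Capacity per unit length: φr_n = 0.75 × 0.6 × 430 × (0.707 × 6) = 820.8 N/mm.
565.2 ≤ 820.8 → adequate.

f_max ≈ 565 N/mm; adequate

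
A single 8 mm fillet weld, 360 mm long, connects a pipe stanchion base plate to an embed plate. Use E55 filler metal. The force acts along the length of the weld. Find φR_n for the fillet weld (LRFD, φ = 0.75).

E55XX → F_EXX = 550 MPa.
Effective throat t_e = 0.707 × 8 = 5.656 mm.
Total length L = 360 mm; A_we = 5.656 × 360 = 2036 mm².
F_nw = 0.6 F_EXX = 0.6 × 550 = 330 MPa.
φR_n = 0.75 × 330 × 2036 × 10⁻³ = 503.9 kN.

φR_n ≈ 504 kN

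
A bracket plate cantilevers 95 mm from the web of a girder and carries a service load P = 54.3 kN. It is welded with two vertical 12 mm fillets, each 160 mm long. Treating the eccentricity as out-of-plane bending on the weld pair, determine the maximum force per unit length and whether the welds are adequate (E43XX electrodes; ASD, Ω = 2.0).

f_max ≈ 628 N/mm; adequate

E43XX → F_EXX = 430 MPa.
L_w = 2 × 160 = 320 mm; section modulus (unit throat) S = 2 × L²/6 = 8533 mm².
Direct shear f_v = P/L_w = 54.3×10³/320 = 169.7 N/mm.
Moment M = P × e = 54.3×10³ × 95 = 5158500 N·mm; bending f_b = M/S = 604.5 N/mm.
f_max = √(f_v² + f_b²) = √(169.7² + 604.5²) = 627.9 N/mm.
r_n/Ω = (1/2.0) × 0.6 × 430 × (0.707 × 12) = 1094 N/mm → adequate.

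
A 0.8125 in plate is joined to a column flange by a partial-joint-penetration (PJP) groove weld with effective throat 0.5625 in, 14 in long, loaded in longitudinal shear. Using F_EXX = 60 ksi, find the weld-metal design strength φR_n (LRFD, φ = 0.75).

φR_n ≈ 213 kips

Effective throat (given) t_e = 0.5625 in.
A_we = 0.5625 × 14 = 7.875 in².
F_nw = 0.6 F_EXX = 36 ksi.
φR_n = 0.75 × 36 × 7.875 = 212.6 kips.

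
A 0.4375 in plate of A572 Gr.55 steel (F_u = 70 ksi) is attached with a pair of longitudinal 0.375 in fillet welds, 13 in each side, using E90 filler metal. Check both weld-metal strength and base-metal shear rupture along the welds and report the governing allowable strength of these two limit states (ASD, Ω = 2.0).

E90XX → F_EXX = 90 ksi.
t_e = 0.707 × 0.375 = 0.2651 in; L = 26 in.
Weld metal: R_n/Ω = (1/2.0) × 0.6 × 90 × 0.2651 × 26 = 186.1 kips.
Base metal (shear rupture): R_n/Ω = (1/2.0) × 0.6 × 70 × 0.4375 × 26 = 238.9 kips.
Governing: weld metal.

R_n/Ω ≈ 186 kips (weld metal governs)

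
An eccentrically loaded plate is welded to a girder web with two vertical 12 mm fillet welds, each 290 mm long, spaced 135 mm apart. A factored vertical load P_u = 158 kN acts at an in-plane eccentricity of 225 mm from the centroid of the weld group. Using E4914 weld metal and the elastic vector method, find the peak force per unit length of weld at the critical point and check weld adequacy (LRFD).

f_max ≈ 994 N/mm; adequate

E49XX → F_EXX = 490 MPa.
Total weld length L_w = 580 mm. Treat welds as unit-width lines.
Polar moment about centroid: J = 2[d³/12 + d(b/2)²] = 2[290³/12 + 290×67.5²] = 6707000 mm³.
Direct shear f_v = P/L_w = 158×10³ / 580 = 272.4 N/mm (vertical).
Torsion M = P·e = 158×10³ × 225 = 35550000 N·mm.
Critical point at (x, y) = (67.5, 145) from centroid. f_tx = M·y/J = 768.5 N/mm; f_ty = M·x/J = 357.8 N/mm.
Resultant f_max = √[f_tx² + (f_v + f_ty)²] = √[768.5² + (272.4 + 357.8)²] = 993.8 N/mm.
Capacity per unit length: φr_n = 0.75 × 0.6 × 490 × (0.707 × 12) = 1871 N/mm.
993.8 ≤ 1871 → adequate.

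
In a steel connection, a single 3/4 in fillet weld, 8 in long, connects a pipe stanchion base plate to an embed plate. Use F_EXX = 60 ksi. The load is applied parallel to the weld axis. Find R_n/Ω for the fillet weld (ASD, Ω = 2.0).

Effective throat t_e = 0.707 × 0.75 = 0.5302 in.
Total length L = 8 in; A_we = 0.5302 × 8 = 4.242 in².
F_nw = 0.6 F_EXX = 0.6 × 60 = 36 ksi.
R_n = 36 × 4.242 = 152.7 kip; R_n/Ω = 152.7/2.0 = 76.36 kip.

R_n/Ω ≈ 76.4 kip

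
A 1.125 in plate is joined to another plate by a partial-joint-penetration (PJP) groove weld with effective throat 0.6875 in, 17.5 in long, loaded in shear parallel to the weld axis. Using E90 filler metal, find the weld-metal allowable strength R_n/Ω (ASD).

R_n/Ω ≈ 325 kips

E90XX → F_EXX = 90 ksi.
Effective throat (given) t_e = 0.6875 in.
A_we = 0.6875 × 17.5 = 12.03 in².
F_nw = 0.6 F_EXX = 54 ksi.
R_n/Ω = (54 × 12.03) / 2.0 = 324.8 kips.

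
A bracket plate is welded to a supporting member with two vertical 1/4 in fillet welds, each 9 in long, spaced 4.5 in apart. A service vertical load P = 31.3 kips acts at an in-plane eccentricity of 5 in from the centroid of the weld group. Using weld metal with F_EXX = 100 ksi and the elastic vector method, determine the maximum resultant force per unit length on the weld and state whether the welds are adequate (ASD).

Total weld length L_w = 18 in. Treat welds as unit-width lines.
Polar moment about centroid: J = 2[d³/12 + d(b/2)²] = 2[9³/12 + 9×2.25²] = 212.6 in³.
Direct shear f_v = P/L_w = 31.3 / 18 = 1.739 kip/in (vertical).
Torsion M = P·e = 31.3 × 5 = 156.5 kip·in.
Critical point at (x, y) = (2.25, 4.5) from centroid. f_tx = M·y/J = 3.312 kip/in; f_ty = M·x/J = 1.656 kip/in.
Resultant f_max = √[f_tx² + (f_v + f_ty)²] = √[3.312² + (1.739 + 1.656)²] = 4.743 kip/in.
Capacity per unit length: r_n/Ω = (1/2.0) × 0.6 × 100 × (0.707 × 0.25) = 5.302 kip/in.
4.743 ≤ 5.302 → adequate.

f_max ≈ 4.74 kip/in; adequate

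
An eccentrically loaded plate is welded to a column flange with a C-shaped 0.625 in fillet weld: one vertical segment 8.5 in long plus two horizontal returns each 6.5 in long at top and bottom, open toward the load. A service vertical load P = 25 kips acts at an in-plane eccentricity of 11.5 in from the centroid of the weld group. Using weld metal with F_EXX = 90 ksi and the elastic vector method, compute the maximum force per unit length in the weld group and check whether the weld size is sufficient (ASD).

Total weld length L_w = 21.5 in. Treat welds as unit-width lines.
Centroid: x̄ = 2×6.5×3.25 / 21.5 = 1.965 in from the vertical weld.
Polar moment about centroid: J = I_x + I_y = [8.5³/12 + 2×6.5×4.25²] + [8.5×1.965² + 2(6.5³/12 + 6.5×1.285²)] = 386 in³.
Direct shear f_v = P/L_w = 25 / 21.5 = 1.163 kip/in (vertical).
Torsion M = P·e = 25 × 11.5 = 287.5 kip·in.
Critical point at (x, y) = (4.535, 4.25) from centroid. f_tx = M·y/J = 3.165 kip/in; f_ty = M·x/J = 3.377 kip/in.
Resultant f_max = √[f_tx² + (f_v + f_ty)²] = √[3.165² + (1.163 + 3.377)²] = 5.534 kip/in.
Capacity per unit length: r_n/Ω = (1/2.0) × 0.6 × 90 × (0.707 × 0.625) = 11.93 kip/in.
5.534 ≤ 11.93 → adequate.

f_max ≈ 5.53 kip/in; adequate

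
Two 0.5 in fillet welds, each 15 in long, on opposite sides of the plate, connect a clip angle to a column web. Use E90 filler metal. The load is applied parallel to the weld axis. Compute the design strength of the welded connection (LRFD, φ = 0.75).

E90XX → F_EXX = 90 ksi.
Effective throat t_e = 0.707 × 0.5 = 0.3535 in.
Total length L = 30 in; A_we = 0.3535 × 30 = 10.6 in².
F_nw = 0.6 F_EXX = 0.6 × 90 = 54 ksi.
φR_n = 0.75 × 54 × 10.6 = 429.5 kip.

φR_n ≈ 430 kip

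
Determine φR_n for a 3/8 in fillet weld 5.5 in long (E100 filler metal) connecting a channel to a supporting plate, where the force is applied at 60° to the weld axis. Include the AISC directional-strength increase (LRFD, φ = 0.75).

E100XX → F_EXX = 100 ksi.
t_e = 0.707 × 0.375 = 0.2651 in; A_we = 0.2651 × 5.5 = 1.458 in².
Directional factor: 1.0 + 0.5 sin^1.5(60°) = 1.403.
F_nw = 0.6 × 100 × 1.403 = 84.18 ksi.
φR_n = 0.75 × 84.18 × 1.458 = 92.06 kip.

φR_n ≈ 92.1 kip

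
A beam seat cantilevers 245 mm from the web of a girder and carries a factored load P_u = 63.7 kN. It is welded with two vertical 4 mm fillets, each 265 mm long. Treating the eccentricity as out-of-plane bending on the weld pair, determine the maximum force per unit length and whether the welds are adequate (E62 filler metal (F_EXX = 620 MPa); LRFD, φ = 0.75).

L_w = 2 × 265 = 530 mm; section modulus (unit throat) S = 2 × L²/6 = 23410 mm².
Direct shear f_v = P/L_w = 63.7×10³/530 = 120.2 N/mm.
Moment M = P × e = 63.7×10³ × 245 = 15606000 N·mm; bending f_b = M/S = 666.7 N/mm.
f_max = √(f_v² + f_b²) = √(120.2² + 666.7²) = 677.5 N/mm.
φr_n = 0.75 × 0.6 × 620 × (0.707 × 4) = 789 N/mm → adequate.

f_max ≈ 677 N/mm; adequate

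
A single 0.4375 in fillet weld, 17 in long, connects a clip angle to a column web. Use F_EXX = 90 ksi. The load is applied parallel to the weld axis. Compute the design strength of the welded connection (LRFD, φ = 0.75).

φR_n ≈ 213 kip

Effective throat t_e = 0.707 × 0.4375 = 0.3093 in.
Total length L = 17 in; A_we = 0.3093 × 17 = 5.258 in².
F_nw = 0.6 F_EXX = 0.6 × 90 = 54 ksi.
φR_n = 0.75 × 54 × 5.258 = 213 kip.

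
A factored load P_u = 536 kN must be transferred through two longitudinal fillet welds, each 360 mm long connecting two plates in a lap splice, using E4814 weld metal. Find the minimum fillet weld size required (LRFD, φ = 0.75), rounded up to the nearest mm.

w = 5 mm

E48XX → F_EXX = 480 MPa.
Total weld length L = 720 mm.
Required throat t_e = P_u / (φ × 0.6 F_EXX × L) = 536 / (0.75 × 0.6 × 480 × 720 × 10⁻³) = 3.447 mm.
Required leg w = t_e / 0.707 = 4.875 mm → use 5 mm.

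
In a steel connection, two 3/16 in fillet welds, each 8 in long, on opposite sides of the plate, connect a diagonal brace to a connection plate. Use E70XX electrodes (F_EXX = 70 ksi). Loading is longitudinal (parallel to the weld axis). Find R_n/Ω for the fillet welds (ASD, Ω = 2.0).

Effective throat t_e = 0.707 × 0.1875 = 0.1326 in.
Total length L = 16 in; A_we = 0.1326 × 16 = 2.121 in².
F_nw = 0.6 F_EXX = 0.6 × 70 = 42 ksi.
R_n = 42 × 2.121 = 89.08 kip; R_n/Ω = 89.08/2.0 = 44.54 kip.

R_n/Ω ≈ 44.5 kip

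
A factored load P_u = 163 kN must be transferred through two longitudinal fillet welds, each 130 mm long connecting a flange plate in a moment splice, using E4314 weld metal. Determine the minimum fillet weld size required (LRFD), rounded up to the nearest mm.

w = 5 mm

E43XX → F_EXX = 430 MPa.
Total weld length L = 260 mm.
Required throat t_e = P_u / (φ × 0.6 F_EXX × L) = 163 / (0.75 × 0.6 × 430 × 260 × 10⁻³) = 3.24 mm.
Required leg w = t_e / 0.707 = 4.583 mm → use 5 mm.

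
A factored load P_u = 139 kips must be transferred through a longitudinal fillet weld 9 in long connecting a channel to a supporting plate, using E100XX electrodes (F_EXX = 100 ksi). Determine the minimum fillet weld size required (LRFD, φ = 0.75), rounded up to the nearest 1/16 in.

w = 1/2 in

Total weld length L = 9 in.
Required throat t_e = P_u / (φ × 0.6 F_EXX × L) = 139 / (0.75 × 0.6 × 100 × 9) = 0.3432 in.
Required leg w = t_e / 0.707 = 0.4854 in → use 1/2 in.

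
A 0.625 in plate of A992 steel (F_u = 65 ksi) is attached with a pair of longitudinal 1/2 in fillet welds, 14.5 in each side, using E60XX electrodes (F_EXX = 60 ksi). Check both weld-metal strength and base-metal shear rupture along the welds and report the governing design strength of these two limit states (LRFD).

t_e = 0.707 × 0.5 = 0.3535 in; L = 29 in.
Weld metal: φR_n = 0.75 × 0.6 × 60 × 0.3535 × 29 = 276.8 kips.
Base metal (shear rupture): φR_n = 0.75 × 0.6 × 65 × 0.625 × 29 = 530.2 kips.
Governing: weld metal.

φR_n ≈ 277 kips (weld metal governs)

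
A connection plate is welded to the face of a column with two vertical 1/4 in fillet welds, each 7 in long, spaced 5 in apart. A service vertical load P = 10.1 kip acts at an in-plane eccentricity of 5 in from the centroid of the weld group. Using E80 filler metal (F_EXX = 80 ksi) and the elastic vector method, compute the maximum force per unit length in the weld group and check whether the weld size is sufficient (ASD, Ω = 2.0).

Total weld length L_w = 14 in. Treat welds as unit-width lines.
Polar moment about centroid: J = 2[d³/12 + d(b/2)²] = 2[7³/12 + 7×2.5²] = 144.7 in³.
Direct shear f_v = P/L_w = 10.1 / 14 = 0.7214 kip/in (vertical).
Torsion M = P·e = 10.1 × 5 = 50.5 kip·in.
Critical point at (x, y) = (2.5, 3.5) from centroid. f_tx = M·y/J = 1.222 kip/in; f_ty = M·x/J = 0.8727 kip/in.
Resultant f_max = √[f_tx² + (f_v + f_ty)²] = √[1.222² + (0.7214 + 0.8727)²] = 2.008 kip/in.
Capacity per unit length: r_n/Ω = (1/2.0) × 0.6 × 80 × (0.707 × 0.25) = 4.242 kip/in.
2.008 ≤ 4.242 → adequate.

f_max ≈ 2.01 kip/in; adequate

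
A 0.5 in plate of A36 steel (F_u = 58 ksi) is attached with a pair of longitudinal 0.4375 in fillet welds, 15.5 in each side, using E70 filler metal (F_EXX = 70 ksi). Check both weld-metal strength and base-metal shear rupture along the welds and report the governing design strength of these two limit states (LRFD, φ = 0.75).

φR_n ≈ 302 kips (weld metal governs)

t_e = 0.707 × 0.4375 = 0.3093 in; L = 31 in.
Weld metal: φR_n = 0.75 × 0.6 × 70 × 0.3093 × 31 = 302 kips.
Base metal (shear rupture): φR_n = 0.75 × 0.6 × 58 × 0.5 × 31 = 404.5 kips.
Governing: weld metal.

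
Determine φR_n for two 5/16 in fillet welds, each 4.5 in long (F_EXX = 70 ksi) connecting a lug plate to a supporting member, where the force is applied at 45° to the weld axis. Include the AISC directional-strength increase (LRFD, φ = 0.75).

t_e = 0.707 × 0.3125 = 0.2209 in; A_we = 0.2209 × 9 = 1.988 in².
Directional factor: 1.0 + 0.5 sin^1.5(45°) = 1.297.
F_nw = 0.6 × 70 × 1.297 = 54.49 ksi.
φR_n = 0.75 × 54.49 × 1.988 = 81.26 kips.

φR_n ≈ 81.3 kips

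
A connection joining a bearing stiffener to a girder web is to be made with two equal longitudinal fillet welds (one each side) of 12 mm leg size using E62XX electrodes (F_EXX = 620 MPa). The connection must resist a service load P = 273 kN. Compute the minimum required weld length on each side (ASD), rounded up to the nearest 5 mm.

Throat t_e = 0.707 × 12 = 8.484 mm.
r_n/Ω = (0.6 × 620 × 8.484) / 2.0 = 1578 N/mm = 1.578 kN/mm.
L_req = P / (r_n/Ω) = 273 / 1.578 = 173 mm total.
Per side: 173 / 2 = 86.5 mm.
Round up → use L = 90 mm on each side.

L = 90 mm on each side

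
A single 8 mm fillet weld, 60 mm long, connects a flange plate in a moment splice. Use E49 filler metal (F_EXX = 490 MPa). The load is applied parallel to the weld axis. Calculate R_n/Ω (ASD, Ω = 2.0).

R_n/Ω ≈ 49.9 kN

Effective throat t_e = 0.707 × 8 = 5.656 mm.
Total length L = 60 mm; A_we = 5.656 × 60 = 339.4 mm².
F_nw = 0.6 F_EXX = 0.6 × 490 = 294 MPa.
R_n = 294 × 339.4 × 10⁻³ = 99.77 kN; R_n/Ω = 99.77/2.0 = 49.89 kN.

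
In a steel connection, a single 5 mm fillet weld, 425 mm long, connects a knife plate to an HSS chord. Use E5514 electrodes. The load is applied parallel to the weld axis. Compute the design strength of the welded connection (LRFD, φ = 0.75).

E55XX → F_EXX = 550 MPa.
Effective throat t_e = 0.707 × 5 = 3.535 mm.
Total length L = 425 mm; A_we = 3.535 × 425 = 1502 mm².
F_nw = 0.6 F_EXX = 0.6 × 550 = 330 MPa.
φR_n = 0.75 × 330 × 1502 × 10⁻³ = 371.8 kN.

φR_n ≈ 372 kN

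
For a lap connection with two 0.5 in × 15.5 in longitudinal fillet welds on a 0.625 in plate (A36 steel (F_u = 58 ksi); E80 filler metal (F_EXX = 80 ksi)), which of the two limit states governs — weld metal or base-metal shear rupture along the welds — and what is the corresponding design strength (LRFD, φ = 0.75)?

t_e = 0.707 × 0.5 = 0.3535 in; L = 31 in.
Weld metal: φR_n = 0.75 × 0.6 × 80 × 0.3535 × 31 = 394.5 kip.
Base metal (shear rupture): φR_n = 0.75 × 0.6 × 58 × 0.625 × 31 = 505.7 kip.
Governing: weld metal.

φR_n ≈ 395 kip (weld metal governs)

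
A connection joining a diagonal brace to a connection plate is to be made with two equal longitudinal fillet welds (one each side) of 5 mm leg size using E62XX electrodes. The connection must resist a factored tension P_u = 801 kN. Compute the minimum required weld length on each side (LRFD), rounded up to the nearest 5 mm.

E62XX → F_EXX = 620 MPa.
Throat t_e = 0.707 × 5 = 3.535 mm.
φr_n = 0.75 × 0.6 × 620 × 3.535 × 10⁻³ = 0.9863 kN/mm.
L_req = P_u / φr_n = 801 / 0.9863 = 812.2 mm total.
Per side: 812.2 / 2 = 406.1 mm.
Round up → use L = 410 mm on each side.

L = 410 mm on each side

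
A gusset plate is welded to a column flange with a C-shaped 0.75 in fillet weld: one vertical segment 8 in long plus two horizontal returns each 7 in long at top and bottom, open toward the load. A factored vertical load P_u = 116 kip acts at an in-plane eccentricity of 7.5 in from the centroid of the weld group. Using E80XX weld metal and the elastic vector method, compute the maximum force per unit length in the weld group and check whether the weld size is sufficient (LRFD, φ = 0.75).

E80XX → F_EXX = 80 ksi.
Total weld length L_w = 22 in. Treat welds as unit-width lines.
Centroid: x̄ = 2×7×3.5 / 22 = 2.227 in from the vertical weld.
Polar moment about centroid: J = I_x + I_y = [8³/12 + 2×7×4²] + [8×2.227² + 2(7³/12 + 7×1.273²)] = 386.2 in³.
Direct shear f_v = P/L_w = 116 / 22 = 5.273 kip/in (vertical).
Torsion M = P·e = 116 × 7.5 = 870 kip·in.
Critical point at (x, y) = (4.773, 4) from centroid. f_tx = M·y/J = 9.011 kip/in; f_ty = M·x/J = 10.75 kip/in.
Resultant f_max = √[f_tx² + (f_v + f_ty)²] = √[9.011² + (5.273 + 10.75)²] = 18.38 kip/in.
Capacity per unit length: φr_n = 0.75 × 0.6 × 80 × (0.707 × 0.75) = 19.09 kip/in.
18.38 ≤ 19.09 → adequate.

f_max ≈ 18.4 kip/in; adequate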